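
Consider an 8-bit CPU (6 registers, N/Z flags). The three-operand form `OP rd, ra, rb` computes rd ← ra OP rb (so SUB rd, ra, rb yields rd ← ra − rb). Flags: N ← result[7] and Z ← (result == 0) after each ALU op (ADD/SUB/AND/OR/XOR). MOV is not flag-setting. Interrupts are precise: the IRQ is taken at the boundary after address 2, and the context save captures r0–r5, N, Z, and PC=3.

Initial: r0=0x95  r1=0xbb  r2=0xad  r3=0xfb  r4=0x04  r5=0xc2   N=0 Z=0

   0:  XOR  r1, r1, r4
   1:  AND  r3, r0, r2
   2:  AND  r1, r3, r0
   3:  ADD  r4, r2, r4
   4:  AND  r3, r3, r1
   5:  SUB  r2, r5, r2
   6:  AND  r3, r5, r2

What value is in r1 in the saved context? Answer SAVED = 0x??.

after  0: r0=0x95 r1=0xbf r2=0xad r3=0xfb r4=0x04 r5=0xc2  N=1 Z=0
after  1: r0=0x95 r1=0xbf r2=0xad r3=0x85 r4=0x04 r5=0xc2  N=1 Z=0
after  2: r0=0x95 r1=0x85 r2=0xad r3=0x85 r4=0x04 r5=0xc2  N=1 Z=0
-- IRQ taken; context saved, return-PC = 3 --

SAVED = 0x85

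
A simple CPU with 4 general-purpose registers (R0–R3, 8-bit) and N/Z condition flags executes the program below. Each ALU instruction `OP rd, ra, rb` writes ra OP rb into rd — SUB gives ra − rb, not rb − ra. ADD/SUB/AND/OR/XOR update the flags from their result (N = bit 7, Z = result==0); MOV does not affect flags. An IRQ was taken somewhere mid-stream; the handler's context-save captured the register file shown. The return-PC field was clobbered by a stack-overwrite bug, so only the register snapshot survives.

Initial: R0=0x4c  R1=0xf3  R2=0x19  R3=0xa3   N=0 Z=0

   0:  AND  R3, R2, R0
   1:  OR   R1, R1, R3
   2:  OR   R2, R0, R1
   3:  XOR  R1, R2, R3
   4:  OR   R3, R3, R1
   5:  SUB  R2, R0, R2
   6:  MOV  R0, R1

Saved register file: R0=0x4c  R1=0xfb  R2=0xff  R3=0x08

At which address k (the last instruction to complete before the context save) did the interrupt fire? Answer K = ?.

K = 2

after  0: R0=0x4c R1=0xf3 R2=0x19 R3=0x08  N=0 Z=0
after  1: R0=0x4c R1=0xfb R2=0x19 R3=0x08  N=1 Z=0
after  2: R0=0x4c R1=0xfb R2=0xff R3=0x08  N=1 Z=0
-- IRQ taken; context saved, return-PC = 3 --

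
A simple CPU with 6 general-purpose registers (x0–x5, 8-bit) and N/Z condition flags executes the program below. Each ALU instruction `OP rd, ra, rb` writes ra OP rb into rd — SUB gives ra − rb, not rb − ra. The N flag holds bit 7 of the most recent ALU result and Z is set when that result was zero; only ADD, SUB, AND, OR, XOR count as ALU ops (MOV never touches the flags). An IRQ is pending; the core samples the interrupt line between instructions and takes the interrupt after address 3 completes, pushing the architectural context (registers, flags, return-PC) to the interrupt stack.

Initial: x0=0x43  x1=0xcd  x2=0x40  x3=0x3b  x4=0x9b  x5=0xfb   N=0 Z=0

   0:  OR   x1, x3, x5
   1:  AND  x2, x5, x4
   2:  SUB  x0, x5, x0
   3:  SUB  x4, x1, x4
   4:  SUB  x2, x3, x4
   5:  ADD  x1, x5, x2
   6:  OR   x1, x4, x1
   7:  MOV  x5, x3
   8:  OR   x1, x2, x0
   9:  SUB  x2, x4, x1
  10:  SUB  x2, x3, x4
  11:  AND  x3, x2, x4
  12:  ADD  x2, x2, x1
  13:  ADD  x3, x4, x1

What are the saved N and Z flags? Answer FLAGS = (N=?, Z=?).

after  0: x0=0x43 x1=0xfb x2=0x40 x3=0x3b x4=0x9b x5=0xfb  N=1 Z=0
after  1: x0=0x43 x1=0xfb x2=0x9b x3=0x3b x4=0x9b x5=0xfb  N=1 Z=0
after  2: x0=0xb8 x1=0xfb x2=0x9b x3=0x3b x4=0x9b x5=0xfb  N=1 Z=0
after  3: x0=0xb8 x1=0xfb x2=0x9b x3=0x3b x4=0x60 x5=0xfb  N=0 Z=0
-- IRQ taken; context saved, return-PC = 4 --

FLAGS = (N=0, Z=0)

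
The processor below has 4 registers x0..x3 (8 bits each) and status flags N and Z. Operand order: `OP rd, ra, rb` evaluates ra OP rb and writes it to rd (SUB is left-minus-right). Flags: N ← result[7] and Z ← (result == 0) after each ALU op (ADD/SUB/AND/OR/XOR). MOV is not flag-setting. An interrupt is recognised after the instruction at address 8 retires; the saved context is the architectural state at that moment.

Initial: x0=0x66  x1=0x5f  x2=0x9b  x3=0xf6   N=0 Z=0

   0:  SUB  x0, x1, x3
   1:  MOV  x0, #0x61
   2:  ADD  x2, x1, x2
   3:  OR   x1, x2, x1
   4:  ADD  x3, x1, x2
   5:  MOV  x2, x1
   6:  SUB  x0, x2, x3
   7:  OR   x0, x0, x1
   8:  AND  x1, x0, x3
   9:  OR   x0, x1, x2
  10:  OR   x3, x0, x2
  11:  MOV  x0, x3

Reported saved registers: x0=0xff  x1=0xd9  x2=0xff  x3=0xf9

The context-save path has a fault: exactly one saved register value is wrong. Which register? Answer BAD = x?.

BAD = x1

after  0: x0=0x69 x1=0x5f x2=0x9b x3=0xf6  N=0 Z=0
after  1: x0=0x61 x1=0x5f x2=0x9b x3=0xf6  N=0 Z=0
after  2: x0=0x61 x1=0x5f x2=0xfa x3=0xf6  N=1 Z=0
after  3: x0=0x61 x1=0xff x2=0xfa x3=0xf6  N=1 Z=0
after  4: x0=0x61 x1=0xff x2=0xfa x3=0xf9  N=1 Z=0
after  5: x0=0x61 x1=0xff x2=0xff x3=0xf9  N=1 Z=0
after  6: x0=0x06 x1=0xff x2=0xff x3=0xf9  N=0 Z=0
after  7: x0=0xff x1=0xff x2=0xff x3=0xf9  N=1 Z=0
after  8: x0=0xff x1=0xf9 x2=0xff x3=0xf9  N=1 Z=0
-- IRQ taken; context saved, return-PC = 9 --
mismatch: x1: reported 0xd9 vs actual 0xf9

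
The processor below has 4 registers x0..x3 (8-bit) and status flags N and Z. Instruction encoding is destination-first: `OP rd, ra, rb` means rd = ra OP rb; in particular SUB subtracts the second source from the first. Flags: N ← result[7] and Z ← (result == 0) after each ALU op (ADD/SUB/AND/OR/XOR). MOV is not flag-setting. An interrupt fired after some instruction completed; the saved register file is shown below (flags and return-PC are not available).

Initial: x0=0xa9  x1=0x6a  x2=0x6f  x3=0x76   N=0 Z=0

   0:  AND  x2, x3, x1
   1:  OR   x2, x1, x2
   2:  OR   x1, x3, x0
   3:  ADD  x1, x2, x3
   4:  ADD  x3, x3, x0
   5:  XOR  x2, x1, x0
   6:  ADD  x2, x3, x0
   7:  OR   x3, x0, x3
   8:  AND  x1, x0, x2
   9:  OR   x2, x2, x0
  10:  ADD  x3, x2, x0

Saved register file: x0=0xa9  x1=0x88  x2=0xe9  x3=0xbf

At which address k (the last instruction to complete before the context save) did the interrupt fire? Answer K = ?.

after  0: x0=0xa9 x1=0x6a x2=0x62 x3=0x76  N=0 Z=0
after  1: x0=0xa9 x1=0x6a x2=0x6a x3=0x76  N=0 Z=0
after  2: x0=0xa9 x1=0xff x2=0x6a x3=0x76  N=1 Z=0
after  3: x0=0xa9 x1=0xe0 x2=0x6a x3=0x76  N=1 Z=0
after  4: x0=0xa9 x1=0xe0 x2=0x6a x3=0x1f  N=0 Z=0
after  5: x0=0xa9 x1=0xe0 x2=0x49 x3=0x1f  N=0 Z=0
after  6: x0=0xa9 x1=0xe0 x2=0xc8 x3=0x1f  N=1 Z=0
after  7: x0=0xa9 x1=0xe0 x2=0xc8 x3=0xbf  N=1 Z=0
after  8: x0=0xa9 x1=0x88 x2=0xc8 x3=0xbf  N=1 Z=0
after  9: x0=0xa9 x1=0x88 x2=0xe9 x3=0xbf  N=1 Z=0
-- IRQ taken; context saved, return-PC = 10 --

K = 9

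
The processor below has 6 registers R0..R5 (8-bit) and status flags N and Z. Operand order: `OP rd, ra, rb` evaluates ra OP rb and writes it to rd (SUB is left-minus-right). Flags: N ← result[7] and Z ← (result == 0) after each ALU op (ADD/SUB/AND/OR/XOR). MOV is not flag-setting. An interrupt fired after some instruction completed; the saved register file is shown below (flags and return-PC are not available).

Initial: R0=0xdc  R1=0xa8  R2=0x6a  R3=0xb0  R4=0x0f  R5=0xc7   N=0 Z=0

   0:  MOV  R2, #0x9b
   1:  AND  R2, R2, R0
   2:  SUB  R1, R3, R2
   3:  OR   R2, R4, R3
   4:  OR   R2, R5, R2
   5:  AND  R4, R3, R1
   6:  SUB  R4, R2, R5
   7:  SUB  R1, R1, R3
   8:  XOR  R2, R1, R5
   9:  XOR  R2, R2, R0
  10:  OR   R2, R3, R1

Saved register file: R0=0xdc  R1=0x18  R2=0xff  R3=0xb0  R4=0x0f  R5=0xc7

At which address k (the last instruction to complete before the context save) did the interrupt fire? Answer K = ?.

after  0: R0=0xdc R1=0xa8 R2=0x9b R3=0xb0 R4=0x0f R5=0xc7  N=0 Z=0
after  1: R0=0xdc R1=0xa8 R2=0x98 R3=0xb0 R4=0x0f R5=0xc7  N=1 Z=0
after  2: R0=0xdc R1=0x18 R2=0x98 R3=0xb0 R4=0x0f R5=0xc7  N=0 Z=0
after  3: R0=0xdc R1=0x18 R2=0xbf R3=0xb0 R4=0x0f R5=0xc7  N=1 Z=0
after  4: R0=0xdc R1=0x18 R2=0xff R3=0xb0 R4=0x0f R5=0xc7  N=1 Z=0
-- IRQ taken; context saved, return-PC = 5 --

K = 4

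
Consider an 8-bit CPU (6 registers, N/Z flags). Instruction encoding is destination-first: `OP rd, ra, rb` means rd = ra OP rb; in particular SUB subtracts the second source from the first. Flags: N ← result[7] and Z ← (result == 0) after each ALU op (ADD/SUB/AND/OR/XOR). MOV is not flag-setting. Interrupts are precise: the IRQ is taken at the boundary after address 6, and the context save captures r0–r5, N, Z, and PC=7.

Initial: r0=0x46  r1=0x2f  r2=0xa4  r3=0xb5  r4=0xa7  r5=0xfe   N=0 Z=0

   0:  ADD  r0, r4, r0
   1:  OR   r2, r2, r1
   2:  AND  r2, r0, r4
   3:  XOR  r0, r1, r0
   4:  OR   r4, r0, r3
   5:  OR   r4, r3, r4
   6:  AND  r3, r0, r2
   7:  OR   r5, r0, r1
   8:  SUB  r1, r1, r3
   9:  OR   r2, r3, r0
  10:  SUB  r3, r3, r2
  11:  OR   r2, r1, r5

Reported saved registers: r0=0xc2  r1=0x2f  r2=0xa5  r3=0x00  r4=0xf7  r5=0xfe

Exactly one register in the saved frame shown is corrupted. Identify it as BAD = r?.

BAD = r3

after  0: r0=0xed r1=0x2f r2=0xa4 r3=0xb5 r4=0xa7 r5=0xfe  N=1 Z=0
after  1: r0=0xed r1=0x2f r2=0xaf r3=0xb5 r4=0xa7 r5=0xfe  N=1 Z=0
after  2: r0=0xed r1=0x2f r2=0xa5 r3=0xb5 r4=0xa7 r5=0xfe  N=1 Z=0
after  3: r0=0xc2 r1=0x2f r2=0xa5 r3=0xb5 r4=0xa7 r5=0xfe  N=1 Z=0
after  4: r0=0xc2 r1=0x2f r2=0xa5 r3=0xb5 r4=0xf7 r5=0xfe  N=1 Z=0
after  5: r0=0xc2 r1=0x2f r2=0xa5 r3=0xb5 r4=0xf7 r5=0xfe  N=1 Z=0
after  6: r0=0xc2 r1=0x2f r2=0xa5 r3=0x80 r4=0xf7 r5=0xfe  N=1 Z=0
-- IRQ taken; context saved, return-PC = 7 --
mismatch: r3: reported 0x00 vs actual 0x80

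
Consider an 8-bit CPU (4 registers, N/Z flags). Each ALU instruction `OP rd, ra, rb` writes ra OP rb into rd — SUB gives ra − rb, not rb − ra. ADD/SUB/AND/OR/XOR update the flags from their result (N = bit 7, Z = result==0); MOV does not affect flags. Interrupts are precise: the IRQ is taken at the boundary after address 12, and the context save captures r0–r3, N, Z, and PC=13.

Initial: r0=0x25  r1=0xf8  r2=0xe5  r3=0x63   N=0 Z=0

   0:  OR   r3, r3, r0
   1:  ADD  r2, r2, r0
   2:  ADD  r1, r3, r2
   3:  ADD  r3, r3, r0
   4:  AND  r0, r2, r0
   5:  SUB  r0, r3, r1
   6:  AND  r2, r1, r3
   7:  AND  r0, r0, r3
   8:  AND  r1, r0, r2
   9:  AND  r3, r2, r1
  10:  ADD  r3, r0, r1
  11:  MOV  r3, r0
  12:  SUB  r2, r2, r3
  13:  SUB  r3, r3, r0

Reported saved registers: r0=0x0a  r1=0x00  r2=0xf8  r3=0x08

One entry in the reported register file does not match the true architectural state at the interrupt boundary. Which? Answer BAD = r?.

after  0: r0=0x25 r1=0xf8 r2=0xe5 r3=0x67  N=0 Z=0
after  1: r0=0x25 r1=0xf8 r2=0x0a r3=0x67  N=0 Z=0
after  2: r0=0x25 r1=0x71 r2=0x0a r3=0x67  N=0 Z=0
after  3: r0=0x25 r1=0x71 r2=0x0a r3=0x8c  N=1 Z=0
after  4: r0=0x00 r1=0x71 r2=0x0a r3=0x8c  N=0 Z=1
after  5: r0=0x1b r1=0x71 r2=0x0a r3=0x8c  N=0 Z=0
after  6: r0=0x1b r1=0x71 r2=0x00 r3=0x8c  N=0 Z=1
after  7: r0=0x08 r1=0x71 r2=0x00 r3=0x8c  N=0 Z=0
after  8: r0=0x08 r1=0x00 r2=0x00 r3=0x8c  N=0 Z=1
after  9: r0=0x08 r1=0x00 r2=0x00 r3=0x00  N=0 Z=1
after 10: r0=0x08 r1=0x00 r2=0x00 r3=0x08  N=0 Z=0
after 11: r0=0x08 r1=0x00 r2=0x00 r3=0x08  N=0 Z=0
after 12: r0=0x08 r1=0x00 r2=0xf8 r3=0x08  N=1 Z=0
-- IRQ taken; context saved, return-PC = 13 --
mismatch: r0: reported 0x0a vs actual 0x08

BAD = r0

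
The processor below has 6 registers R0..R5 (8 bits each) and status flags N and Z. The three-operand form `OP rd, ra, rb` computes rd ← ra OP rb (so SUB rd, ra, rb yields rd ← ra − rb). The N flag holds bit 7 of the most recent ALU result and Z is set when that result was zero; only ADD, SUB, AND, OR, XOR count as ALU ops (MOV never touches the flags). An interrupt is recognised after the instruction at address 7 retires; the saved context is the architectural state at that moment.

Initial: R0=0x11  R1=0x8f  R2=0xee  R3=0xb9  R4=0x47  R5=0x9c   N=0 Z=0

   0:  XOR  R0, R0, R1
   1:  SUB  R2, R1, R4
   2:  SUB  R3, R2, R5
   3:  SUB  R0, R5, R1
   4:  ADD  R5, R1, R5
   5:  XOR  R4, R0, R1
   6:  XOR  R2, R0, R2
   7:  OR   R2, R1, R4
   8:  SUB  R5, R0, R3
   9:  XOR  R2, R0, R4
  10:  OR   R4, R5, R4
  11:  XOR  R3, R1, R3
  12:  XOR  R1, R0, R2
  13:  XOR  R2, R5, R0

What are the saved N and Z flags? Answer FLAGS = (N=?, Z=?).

after  0: R0=0x9e R1=0x8f R2=0xee R3=0xb9 R4=0x47 R5=0x9c  N=1 Z=0
after  1: R0=0x9e R1=0x8f R2=0x48 R3=0xb9 R4=0x47 R5=0x9c  N=0 Z=0
after  2: R0=0x9e R1=0x8f R2=0x48 R3=0xac R4=0x47 R5=0x9c  N=1 Z=0
after  3: R0=0x0d R1=0x8f R2=0x48 R3=0xac R4=0x47 R5=0x9c  N=0 Z=0
after  4: R0=0x0d R1=0x8f R2=0x48 R3=0xac R4=0x47 R5=0x2b  N=0 Z=0
after  5: R0=0x0d R1=0x8f R2=0x48 R3=0xac R4=0x82 R5=0x2b  N=1 Z=0
after  6: R0=0x0d R1=0x8f R2=0x45 R3=0xac R4=0x82 R5=0x2b  N=0 Z=0
after  7: R0=0x0d R1=0x8f R2=0x8f R3=0xac R4=0x82 R5=0x2b  N=1 Z=0
-- IRQ taken; context saved, return-PC = 8 --

FLAGS = (N=1, Z=0)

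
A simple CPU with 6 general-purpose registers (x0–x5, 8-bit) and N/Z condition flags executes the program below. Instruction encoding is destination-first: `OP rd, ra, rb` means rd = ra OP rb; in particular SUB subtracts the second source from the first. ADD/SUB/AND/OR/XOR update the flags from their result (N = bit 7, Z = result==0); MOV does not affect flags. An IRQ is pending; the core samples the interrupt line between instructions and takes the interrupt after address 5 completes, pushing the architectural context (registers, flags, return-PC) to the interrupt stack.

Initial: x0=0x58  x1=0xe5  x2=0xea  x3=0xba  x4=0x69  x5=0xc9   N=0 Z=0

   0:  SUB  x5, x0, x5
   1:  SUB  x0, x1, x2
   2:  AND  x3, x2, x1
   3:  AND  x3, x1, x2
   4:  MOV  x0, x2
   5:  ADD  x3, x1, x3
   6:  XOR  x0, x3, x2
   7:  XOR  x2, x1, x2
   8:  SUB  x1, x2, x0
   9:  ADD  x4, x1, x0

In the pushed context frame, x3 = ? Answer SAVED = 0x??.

SAVED = 0xc5

after  0: x0=0x58 x1=0xe5 x2=0xea x3=0xba x4=0x69 x5=0x8f  N=1 Z=0
after  1: x0=0xfb x1=0xe5 x2=0xea x3=0xba x4=0x69 x5=0x8f  N=1 Z=0
after  2: x0=0xfb x1=0xe5 x2=0xea x3=0xe0 x4=0x69 x5=0x8f  N=1 Z=0
after  3: x0=0xfb x1=0xe5 x2=0xea x3=0xe0 x4=0x69 x5=0x8f  N=1 Z=0
after  4: x0=0xea x1=0xe5 x2=0xea x3=0xe0 x4=0x69 x5=0x8f  N=1 Z=0
after  5: x0=0xea x1=0xe5 x2=0xea x3=0xc5 x4=0x69 x5=0x8f  N=1 Z=0
-- IRQ taken; context saved, return-PC = 6 --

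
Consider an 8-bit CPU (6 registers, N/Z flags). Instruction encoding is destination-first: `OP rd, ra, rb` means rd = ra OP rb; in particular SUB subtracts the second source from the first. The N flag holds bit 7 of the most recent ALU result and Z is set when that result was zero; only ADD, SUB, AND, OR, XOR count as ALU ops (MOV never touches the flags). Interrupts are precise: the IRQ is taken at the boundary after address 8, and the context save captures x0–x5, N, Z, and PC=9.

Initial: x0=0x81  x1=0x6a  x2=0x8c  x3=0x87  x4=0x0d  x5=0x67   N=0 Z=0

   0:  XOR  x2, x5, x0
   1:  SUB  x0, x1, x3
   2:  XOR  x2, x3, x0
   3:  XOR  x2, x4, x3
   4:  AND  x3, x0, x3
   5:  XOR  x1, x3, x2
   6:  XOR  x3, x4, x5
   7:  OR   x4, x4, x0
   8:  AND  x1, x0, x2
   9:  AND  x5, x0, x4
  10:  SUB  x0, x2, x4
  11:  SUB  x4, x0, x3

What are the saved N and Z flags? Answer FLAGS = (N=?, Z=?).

FLAGS = (N=1, Z=0)

after  0: x0=0x81 x1=0x6a x2=0xe6 x3=0x87 x4=0x0d x5=0x67  N=1 Z=0
after  1: x0=0xe3 x1=0x6a x2=0xe6 x3=0x87 x4=0x0d x5=0x67  N=1 Z=0
after  2: x0=0xe3 x1=0x6a x2=0x64 x3=0x87 x4=0x0d x5=0x67  N=0 Z=0
after  3: x0=0xe3 x1=0x6a x2=0x8a x3=0x87 x4=0x0d x5=0x67  N=1 Z=0
after  4: x0=0xe3 x1=0x6a x2=0x8a x3=0x83 x4=0x0d x5=0x67  N=1 Z=0
after  5: x0=0xe3 x1=0x09 x2=0x8a x3=0x83 x4=0x0d x5=0x67  N=0 Z=0
after  6: x0=0xe3 x1=0x09 x2=0x8a x3=0x6a x4=0x0d x5=0x67  N=0 Z=0
after  7: x0=0xe3 x1=0x09 x2=0x8a x3=0x6a x4=0xef x5=0x67  N=1 Z=0
after  8: x0=0xe3 x1=0x82 x2=0x8a x3=0x6a x4=0xef x5=0x67  N=1 Z=0
-- IRQ taken; context saved, return-PC = 9 --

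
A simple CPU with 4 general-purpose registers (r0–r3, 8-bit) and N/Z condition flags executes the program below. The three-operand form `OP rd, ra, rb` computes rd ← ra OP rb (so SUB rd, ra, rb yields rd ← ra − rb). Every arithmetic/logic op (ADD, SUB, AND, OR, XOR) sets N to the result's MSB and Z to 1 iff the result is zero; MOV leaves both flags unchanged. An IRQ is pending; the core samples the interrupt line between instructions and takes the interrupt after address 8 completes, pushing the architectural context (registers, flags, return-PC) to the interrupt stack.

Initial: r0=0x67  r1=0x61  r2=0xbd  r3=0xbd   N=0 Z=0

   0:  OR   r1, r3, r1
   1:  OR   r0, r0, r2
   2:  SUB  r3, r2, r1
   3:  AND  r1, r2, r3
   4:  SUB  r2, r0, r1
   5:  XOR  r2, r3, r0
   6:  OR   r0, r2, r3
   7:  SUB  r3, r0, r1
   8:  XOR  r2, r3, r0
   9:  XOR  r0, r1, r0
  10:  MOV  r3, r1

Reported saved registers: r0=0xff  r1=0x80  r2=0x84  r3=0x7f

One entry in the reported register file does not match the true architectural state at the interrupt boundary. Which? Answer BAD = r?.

after  0: r0=0x67 r1=0xfd r2=0xbd r3=0xbd  N=1 Z=0
after  1: r0=0xff r1=0xfd r2=0xbd r3=0xbd  N=1 Z=0
after  2: r0=0xff r1=0xfd r2=0xbd r3=0xc0  N=1 Z=0
after  3: r0=0xff r1=0x80 r2=0xbd r3=0xc0  N=1 Z=0
after  4: r0=0xff r1=0x80 r2=0x7f r3=0xc0  N=0 Z=0
after  5: r0=0xff r1=0x80 r2=0x3f r3=0xc0  N=0 Z=0
after  6: r0=0xff r1=0x80 r2=0x3f r3=0xc0  N=1 Z=0
after  7: r0=0xff r1=0x80 r2=0x3f r3=0x7f  N=0 Z=0
after  8: r0=0xff r1=0x80 r2=0x80 r3=0x7f  N=1 Z=0
-- IRQ taken; context saved, return-PC = 9 --
mismatch: r2: reported 0x84 vs actual 0x80

BAD = r2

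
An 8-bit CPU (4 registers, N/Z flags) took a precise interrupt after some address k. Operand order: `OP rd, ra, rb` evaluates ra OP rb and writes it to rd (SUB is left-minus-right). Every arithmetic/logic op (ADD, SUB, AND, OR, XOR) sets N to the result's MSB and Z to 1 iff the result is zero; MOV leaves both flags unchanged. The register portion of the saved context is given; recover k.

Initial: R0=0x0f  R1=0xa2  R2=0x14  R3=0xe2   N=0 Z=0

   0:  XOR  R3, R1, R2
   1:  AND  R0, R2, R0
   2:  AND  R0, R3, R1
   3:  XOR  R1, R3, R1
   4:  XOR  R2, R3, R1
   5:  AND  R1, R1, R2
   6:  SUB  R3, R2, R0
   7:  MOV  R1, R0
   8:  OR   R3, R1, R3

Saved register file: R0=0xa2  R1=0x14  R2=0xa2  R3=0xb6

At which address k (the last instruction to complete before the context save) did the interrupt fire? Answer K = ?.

after  0: R0=0x0f R1=0xa2 R2=0x14 R3=0xb6  N=1 Z=0
after  1: R0=0x04 R1=0xa2 R2=0x14 R3=0xb6  N=0 Z=0
after  2: R0=0xa2 R1=0xa2 R2=0x14 R3=0xb6  N=1 Z=0
after  3: R0=0xa2 R1=0x14 R2=0x14 R3=0xb6  N=0 Z=0
after  4: R0=0xa2 R1=0x14 R2=0xa2 R3=0xb6  N=1 Z=0
-- IRQ taken; context saved, return-PC = 5 --

K = 4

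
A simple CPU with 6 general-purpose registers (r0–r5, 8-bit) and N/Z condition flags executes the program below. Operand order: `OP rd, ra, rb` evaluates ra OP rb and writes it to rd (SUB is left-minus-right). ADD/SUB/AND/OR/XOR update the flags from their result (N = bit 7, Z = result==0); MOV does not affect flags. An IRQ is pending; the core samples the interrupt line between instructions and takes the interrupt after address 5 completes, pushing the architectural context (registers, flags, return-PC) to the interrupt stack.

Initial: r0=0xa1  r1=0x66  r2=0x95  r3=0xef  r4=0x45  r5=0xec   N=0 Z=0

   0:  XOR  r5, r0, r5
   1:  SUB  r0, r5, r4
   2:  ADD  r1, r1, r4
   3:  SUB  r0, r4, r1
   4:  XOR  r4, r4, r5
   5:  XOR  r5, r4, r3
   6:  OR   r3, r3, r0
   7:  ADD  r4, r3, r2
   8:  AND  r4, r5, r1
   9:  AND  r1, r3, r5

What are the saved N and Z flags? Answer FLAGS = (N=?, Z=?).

FLAGS = (N=1, Z=0)

after  0: r0=0xa1 r1=0x66 r2=0x95 r3=0xef r4=0x45 r5=0x4d  N=0 Z=0
after  1: r0=0x08 r1=0x66 r2=0x95 r3=0xef r4=0x45 r5=0x4d  N=0 Z=0
after  2: r0=0x08 r1=0xab r2=0x95 r3=0xef r4=0x45 r5=0x4d  N=1 Z=0
after  3: r0=0x9a r1=0xab r2=0x95 r3=0xef r4=0x45 r5=0x4d  N=1 Z=0
after  4: r0=0x9a r1=0xab r2=0x95 r3=0xef r4=0x08 r5=0x4d  N=0 Z=0
after  5: r0=0x9a r1=0xab r2=0x95 r3=0xef r4=0x08 r5=0xe7  N=1 Z=0
-- IRQ taken; context saved, return-PC = 6 --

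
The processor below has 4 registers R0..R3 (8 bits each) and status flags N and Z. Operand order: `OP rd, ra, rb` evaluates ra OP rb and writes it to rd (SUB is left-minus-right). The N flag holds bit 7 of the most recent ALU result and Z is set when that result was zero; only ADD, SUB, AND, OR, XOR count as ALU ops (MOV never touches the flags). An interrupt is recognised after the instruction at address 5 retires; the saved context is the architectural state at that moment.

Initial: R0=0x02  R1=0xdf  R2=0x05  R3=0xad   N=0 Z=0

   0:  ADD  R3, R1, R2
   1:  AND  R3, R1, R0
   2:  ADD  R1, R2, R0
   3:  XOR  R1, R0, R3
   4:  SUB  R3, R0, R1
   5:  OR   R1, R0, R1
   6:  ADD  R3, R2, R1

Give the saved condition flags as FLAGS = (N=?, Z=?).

FLAGS = (N=0, Z=0)

after  0: R0=0x02 R1=0xdf R2=0x05 R3=0xe4  N=1 Z=0
after  1: R0=0x02 R1=0xdf R2=0x05 R3=0x02  N=0 Z=0
after  2: R0=0x02 R1=0x07 R2=0x05 R3=0x02  N=0 Z=0
after  3: R0=0x02 R1=0x00 R2=0x05 R3=0x02  N=0 Z=1
after  4: R0=0x02 R1=0x00 R2=0x05 R3=0x02  N=0 Z=0
after  5: R0=0x02 R1=0x02 R2=0x05 R3=0x02  N=0 Z=0
-- IRQ taken; context saved, return-PC = 6 --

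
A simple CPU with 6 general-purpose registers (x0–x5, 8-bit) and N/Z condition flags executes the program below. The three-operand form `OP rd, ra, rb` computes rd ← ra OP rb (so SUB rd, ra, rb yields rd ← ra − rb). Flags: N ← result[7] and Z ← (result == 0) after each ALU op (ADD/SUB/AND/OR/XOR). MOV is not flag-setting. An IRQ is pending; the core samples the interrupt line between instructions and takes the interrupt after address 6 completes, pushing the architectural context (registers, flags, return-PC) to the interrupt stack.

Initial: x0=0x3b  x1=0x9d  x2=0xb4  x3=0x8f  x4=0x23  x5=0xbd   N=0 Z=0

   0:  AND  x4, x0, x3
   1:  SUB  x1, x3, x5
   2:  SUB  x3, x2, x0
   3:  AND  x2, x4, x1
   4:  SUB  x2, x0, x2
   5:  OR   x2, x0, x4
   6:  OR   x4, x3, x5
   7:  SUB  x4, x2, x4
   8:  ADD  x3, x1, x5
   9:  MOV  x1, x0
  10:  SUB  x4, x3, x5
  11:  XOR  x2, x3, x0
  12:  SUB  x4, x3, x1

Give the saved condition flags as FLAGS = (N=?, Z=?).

after  0: x0=0x3b x1=0x9d x2=0xb4 x3=0x8f x4=0x0b x5=0xbd  N=0 Z=0
after  1: x0=0x3b x1=0xd2 x2=0xb4 x3=0x8f x4=0x0b x5=0xbd  N=1 Z=0
after  2: x0=0x3b x1=0xd2 x2=0xb4 x3=0x79 x4=0x0b x5=0xbd  N=0 Z=0
after  3: x0=0x3b x1=0xd2 x2=0x02 x3=0x79 x4=0x0b x5=0xbd  N=0 Z=0
after  4: x0=0x3b x1=0xd2 x2=0x39 x3=0x79 x4=0x0b x5=0xbd  N=0 Z=0
after  5: x0=0x3b x1=0xd2 x2=0x3b x3=0x79 x4=0x0b x5=0xbd  N=0 Z=0
after  6: x0=0x3b x1=0xd2 x2=0x3b x3=0x79 x4=0xfd x5=0xbd  N=1 Z=0
-- IRQ taken; context saved, return-PC = 7 --

FLAGS = (N=1, Z=0)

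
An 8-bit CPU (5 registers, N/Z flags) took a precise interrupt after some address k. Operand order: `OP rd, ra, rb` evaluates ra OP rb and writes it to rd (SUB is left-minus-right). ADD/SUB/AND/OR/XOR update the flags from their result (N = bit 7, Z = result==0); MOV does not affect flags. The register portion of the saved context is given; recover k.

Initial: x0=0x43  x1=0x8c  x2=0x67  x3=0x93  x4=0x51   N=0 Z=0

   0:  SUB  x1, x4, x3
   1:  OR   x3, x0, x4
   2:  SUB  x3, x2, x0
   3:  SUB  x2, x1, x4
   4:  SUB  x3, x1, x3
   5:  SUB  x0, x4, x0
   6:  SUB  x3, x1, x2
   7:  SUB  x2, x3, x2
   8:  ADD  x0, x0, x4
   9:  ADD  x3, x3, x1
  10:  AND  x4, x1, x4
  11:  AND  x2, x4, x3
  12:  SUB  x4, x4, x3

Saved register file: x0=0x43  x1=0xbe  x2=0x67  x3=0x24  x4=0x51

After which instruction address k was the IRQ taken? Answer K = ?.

after  0: x0=0x43 x1=0xbe x2=0x67 x3=0x93 x4=0x51  N=1 Z=0
after  1: x0=0x43 x1=0xbe x2=0x67 x3=0x53 x4=0x51  N=0 Z=0
after  2: x0=0x43 x1=0xbe x2=0x67 x3=0x24 x4=0x51  N=0 Z=0
-- IRQ taken; context saved, return-PC = 3 --

K = 2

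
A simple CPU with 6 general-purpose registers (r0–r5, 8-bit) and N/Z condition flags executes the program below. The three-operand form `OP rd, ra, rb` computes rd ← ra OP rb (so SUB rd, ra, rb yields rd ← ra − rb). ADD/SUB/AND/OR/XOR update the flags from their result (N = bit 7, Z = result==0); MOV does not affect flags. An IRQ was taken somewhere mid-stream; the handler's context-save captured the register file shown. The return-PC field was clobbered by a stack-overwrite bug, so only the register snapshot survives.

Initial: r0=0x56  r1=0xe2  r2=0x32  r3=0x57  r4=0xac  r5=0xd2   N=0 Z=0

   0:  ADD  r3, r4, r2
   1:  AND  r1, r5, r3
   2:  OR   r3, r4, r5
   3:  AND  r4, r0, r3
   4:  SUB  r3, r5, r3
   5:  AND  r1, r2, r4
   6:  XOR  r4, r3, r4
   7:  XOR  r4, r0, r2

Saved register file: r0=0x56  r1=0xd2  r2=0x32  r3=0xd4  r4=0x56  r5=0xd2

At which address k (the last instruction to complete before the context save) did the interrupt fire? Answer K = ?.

K = 4

after  0: r0=0x56 r1=0xe2 r2=0x32 r3=0xde r4=0xac r5=0xd2  N=1 Z=0
after  1: r0=0x56 r1=0xd2 r2=0x32 r3=0xde r4=0xac r5=0xd2  N=1 Z=0
after  2: r0=0x56 r1=0xd2 r2=0x32 r3=0xfe r4=0xac r5=0xd2  N=1 Z=0
after  3: r0=0x56 r1=0xd2 r2=0x32 r3=0xfe r4=0x56 r5=0xd2  N=0 Z=0
after  4: r0=0x56 r1=0xd2 r2=0x32 r3=0xd4 r4=0x56 r5=0xd2  N=1 Z=0
-- IRQ taken; context saved, return-PC = 5 --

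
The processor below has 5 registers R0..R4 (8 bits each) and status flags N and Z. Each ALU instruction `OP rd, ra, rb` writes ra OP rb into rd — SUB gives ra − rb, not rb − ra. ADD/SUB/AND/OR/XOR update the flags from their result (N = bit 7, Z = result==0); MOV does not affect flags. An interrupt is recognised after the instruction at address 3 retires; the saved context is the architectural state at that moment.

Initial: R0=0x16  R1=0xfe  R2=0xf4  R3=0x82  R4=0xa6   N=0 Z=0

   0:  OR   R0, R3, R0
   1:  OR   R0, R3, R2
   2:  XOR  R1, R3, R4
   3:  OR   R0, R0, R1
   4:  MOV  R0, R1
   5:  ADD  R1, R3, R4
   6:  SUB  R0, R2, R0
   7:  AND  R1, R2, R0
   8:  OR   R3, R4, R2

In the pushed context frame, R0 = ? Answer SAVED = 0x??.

SAVED = 0xf6

after  0: R0=0x96 R1=0xfe R2=0xf4 R3=0x82 R4=0xa6  N=1 Z=0
after  1: R0=0xf6 R1=0xfe R2=0xf4 R3=0x82 R4=0xa6  N=1 Z=0
after  2: R0=0xf6 R1=0x24 R2=0xf4 R3=0x82 R4=0xa6  N=0 Z=0
after  3: R0=0xf6 R1=0x24 R2=0xf4 R3=0x82 R4=0xa6  N=1 Z=0
-- IRQ taken; context saved, return-PC = 4 --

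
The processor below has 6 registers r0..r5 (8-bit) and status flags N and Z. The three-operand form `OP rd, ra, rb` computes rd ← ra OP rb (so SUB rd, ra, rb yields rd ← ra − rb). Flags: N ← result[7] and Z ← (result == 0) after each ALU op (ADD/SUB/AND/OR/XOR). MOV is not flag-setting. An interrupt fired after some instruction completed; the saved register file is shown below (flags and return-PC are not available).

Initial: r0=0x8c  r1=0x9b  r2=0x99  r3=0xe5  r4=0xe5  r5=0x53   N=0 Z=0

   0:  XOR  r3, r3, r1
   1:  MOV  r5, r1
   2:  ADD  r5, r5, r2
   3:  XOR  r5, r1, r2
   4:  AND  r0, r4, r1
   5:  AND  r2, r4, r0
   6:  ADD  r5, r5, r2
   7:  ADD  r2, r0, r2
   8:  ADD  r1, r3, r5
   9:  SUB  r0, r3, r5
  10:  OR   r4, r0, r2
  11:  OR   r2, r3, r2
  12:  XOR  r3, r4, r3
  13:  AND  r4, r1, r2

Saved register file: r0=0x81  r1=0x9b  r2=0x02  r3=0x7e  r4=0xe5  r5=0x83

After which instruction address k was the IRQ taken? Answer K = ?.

K = 7

after  0: r0=0x8c r1=0x9b r2=0x99 r3=0x7e r4=0xe5 r5=0x53  N=0 Z=0
after  1: r0=0x8c r1=0x9b r2=0x99 r3=0x7e r4=0xe5 r5=0x9b  N=0 Z=0
after  2: r0=0x8c r1=0x9b r2=0x99 r3=0x7e r4=0xe5 r5=0x34  N=0 Z=0
after  3: r0=0x8c r1=0x9b r2=0x99 r3=0x7e r4=0xe5 r5=0x02  N=0 Z=0
after  4: r0=0x81 r1=0x9b r2=0x99 r3=0x7e r4=0xe5 r5=0x02  N=1 Z=0
after  5: r0=0x81 r1=0x9b r2=0x81 r3=0x7e r4=0xe5 r5=0x02  N=1 Z=0
after  6: r0=0x81 r1=0x9b r2=0x81 r3=0x7e r4=0xe5 r5=0x83  N=1 Z=0
after  7: r0=0x81 r1=0x9b r2=0x02 r3=0x7e r4=0xe5 r5=0x83  N=0 Z=0
-- IRQ taken; context saved, return-PC = 8 --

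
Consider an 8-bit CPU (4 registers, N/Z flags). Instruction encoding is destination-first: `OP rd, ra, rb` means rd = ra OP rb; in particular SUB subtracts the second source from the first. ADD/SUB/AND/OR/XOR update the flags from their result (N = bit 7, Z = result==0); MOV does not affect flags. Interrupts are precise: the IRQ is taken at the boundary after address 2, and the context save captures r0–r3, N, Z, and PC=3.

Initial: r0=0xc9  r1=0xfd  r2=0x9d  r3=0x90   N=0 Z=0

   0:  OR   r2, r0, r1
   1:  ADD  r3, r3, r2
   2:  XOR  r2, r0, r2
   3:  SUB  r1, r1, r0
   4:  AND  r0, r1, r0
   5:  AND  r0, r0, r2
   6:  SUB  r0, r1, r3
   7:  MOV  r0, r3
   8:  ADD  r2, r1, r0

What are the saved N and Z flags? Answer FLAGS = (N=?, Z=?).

after  0: r0=0xc9 r1=0xfd r2=0xfd r3=0x90  N=1 Z=0
after  1: r0=0xc9 r1=0xfd r2=0xfd r3=0x8d  N=1 Z=0
after  2: r0=0xc9 r1=0xfd r2=0x34 r3=0x8d  N=0 Z=0
-- IRQ taken; context saved, return-PC = 3 --

FLAGS = (N=0, Z=0)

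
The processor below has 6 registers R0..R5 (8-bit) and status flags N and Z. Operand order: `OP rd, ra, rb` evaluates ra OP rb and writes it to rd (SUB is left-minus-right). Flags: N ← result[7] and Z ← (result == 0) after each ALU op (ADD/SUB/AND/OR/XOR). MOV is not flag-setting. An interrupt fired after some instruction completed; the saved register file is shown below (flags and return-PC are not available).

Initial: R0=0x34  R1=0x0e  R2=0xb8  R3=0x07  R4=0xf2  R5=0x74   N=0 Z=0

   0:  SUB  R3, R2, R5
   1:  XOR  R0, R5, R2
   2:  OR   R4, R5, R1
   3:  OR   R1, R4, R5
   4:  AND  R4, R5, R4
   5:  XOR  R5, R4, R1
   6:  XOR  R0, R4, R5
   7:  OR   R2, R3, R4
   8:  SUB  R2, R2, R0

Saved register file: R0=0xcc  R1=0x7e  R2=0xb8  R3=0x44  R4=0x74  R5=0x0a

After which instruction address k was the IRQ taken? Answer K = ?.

K = 5

after  0: R0=0x34 R1=0x0e R2=0xb8 R3=0x44 R4=0xf2 R5=0x74  N=0 Z=0
after  1: R0=0xcc R1=0x0e R2=0xb8 R3=0x44 R4=0xf2 R5=0x74  N=1 Z=0
after  2: R0=0xcc R1=0x0e R2=0xb8 R3=0x44 R4=0x7e R5=0x74  N=0 Z=0
after  3: R0=0xcc R1=0x7e R2=0xb8 R3=0x44 R4=0x7e R5=0x74  N=0 Z=0
after  4: R0=0xcc R1=0x7e R2=0xb8 R3=0x44 R4=0x74 R5=0x74  N=0 Z=0
after  5: R0=0xcc R1=0x7e R2=0xb8 R3=0x44 R4=0x74 R5=0x0a  N=0 Z=0
-- IRQ taken; context saved, return-PC = 6 --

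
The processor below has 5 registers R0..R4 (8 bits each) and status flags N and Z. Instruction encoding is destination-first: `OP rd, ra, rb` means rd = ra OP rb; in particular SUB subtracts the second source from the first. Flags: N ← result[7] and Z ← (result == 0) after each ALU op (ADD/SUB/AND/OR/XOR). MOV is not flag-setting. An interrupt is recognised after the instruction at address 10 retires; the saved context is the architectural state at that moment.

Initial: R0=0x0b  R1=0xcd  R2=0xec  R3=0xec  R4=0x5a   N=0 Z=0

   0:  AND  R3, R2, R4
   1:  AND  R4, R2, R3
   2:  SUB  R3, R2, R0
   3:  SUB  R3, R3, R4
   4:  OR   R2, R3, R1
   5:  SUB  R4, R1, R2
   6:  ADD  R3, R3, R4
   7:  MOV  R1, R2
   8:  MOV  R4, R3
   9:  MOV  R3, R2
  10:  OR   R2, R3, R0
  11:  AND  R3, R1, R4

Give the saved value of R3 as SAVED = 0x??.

after  0: R0=0x0b R1=0xcd R2=0xec R3=0x48 R4=0x5a  N=0 Z=0
after  1: R0=0x0b R1=0xcd R2=0xec R3=0x48 R4=0x48  N=0 Z=0
after  2: R0=0x0b R1=0xcd R2=0xec R3=0xe1 R4=0x48  N=1 Z=0
after  3: R0=0x0b R1=0xcd R2=0xec R3=0x99 R4=0x48  N=1 Z=0
after  4: R0=0x0b R1=0xcd R2=0xdd R3=0x99 R4=0x48  N=1 Z=0
after  5: R0=0x0b R1=0xcd R2=0xdd R3=0x99 R4=0xf0  N=1 Z=0
after  6: R0=0x0b R1=0xcd R2=0xdd R3=0x89 R4=0xf0  N=1 Z=0
after  7: R0=0x0b R1=0xdd R2=0xdd R3=0x89 R4=0xf0  N=1 Z=0
after  8: R0=0x0b R1=0xdd R2=0xdd R3=0x89 R4=0x89  N=1 Z=0
after  9: R0=0x0b R1=0xdd R2=0xdd R3=0xdd R4=0x89  N=1 Z=0
after 10: R0=0x0b R1=0xdd R2=0xdf R3=0xdd R4=0x89  N=1 Z=0
-- IRQ taken; context saved, return-PC = 11 --

SAVED = 0xdd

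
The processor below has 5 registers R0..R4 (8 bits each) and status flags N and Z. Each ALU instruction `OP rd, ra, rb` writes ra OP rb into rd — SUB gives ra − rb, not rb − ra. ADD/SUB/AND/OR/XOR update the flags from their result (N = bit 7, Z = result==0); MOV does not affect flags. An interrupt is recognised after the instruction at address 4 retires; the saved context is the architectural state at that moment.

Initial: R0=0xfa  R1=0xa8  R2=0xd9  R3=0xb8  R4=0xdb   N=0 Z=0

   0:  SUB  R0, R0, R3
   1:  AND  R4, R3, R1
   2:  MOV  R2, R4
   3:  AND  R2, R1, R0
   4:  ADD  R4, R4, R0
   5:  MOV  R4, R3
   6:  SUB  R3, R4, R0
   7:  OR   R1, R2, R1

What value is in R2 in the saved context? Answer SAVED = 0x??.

SAVED = 0x00

after  0: R0=0x42 R1=0xa8 R2=0xd9 R3=0xb8 R4=0xdb  N=0 Z=0
after  1: R0=0x42 R1=0xa8 R2=0xd9 R3=0xb8 R4=0xa8  N=1 Z=0
after  2: R0=0x42 R1=0xa8 R2=0xa8 R3=0xb8 R4=0xa8  N=1 Z=0
after  3: R0=0x42 R1=0xa8 R2=0x00 R3=0xb8 R4=0xa8  N=0 Z=1
after  4: R0=0x42 R1=0xa8 R2=0x00 R3=0xb8 R4=0xea  N=1 Z=0
-- IRQ taken; context saved, return-PC = 5 --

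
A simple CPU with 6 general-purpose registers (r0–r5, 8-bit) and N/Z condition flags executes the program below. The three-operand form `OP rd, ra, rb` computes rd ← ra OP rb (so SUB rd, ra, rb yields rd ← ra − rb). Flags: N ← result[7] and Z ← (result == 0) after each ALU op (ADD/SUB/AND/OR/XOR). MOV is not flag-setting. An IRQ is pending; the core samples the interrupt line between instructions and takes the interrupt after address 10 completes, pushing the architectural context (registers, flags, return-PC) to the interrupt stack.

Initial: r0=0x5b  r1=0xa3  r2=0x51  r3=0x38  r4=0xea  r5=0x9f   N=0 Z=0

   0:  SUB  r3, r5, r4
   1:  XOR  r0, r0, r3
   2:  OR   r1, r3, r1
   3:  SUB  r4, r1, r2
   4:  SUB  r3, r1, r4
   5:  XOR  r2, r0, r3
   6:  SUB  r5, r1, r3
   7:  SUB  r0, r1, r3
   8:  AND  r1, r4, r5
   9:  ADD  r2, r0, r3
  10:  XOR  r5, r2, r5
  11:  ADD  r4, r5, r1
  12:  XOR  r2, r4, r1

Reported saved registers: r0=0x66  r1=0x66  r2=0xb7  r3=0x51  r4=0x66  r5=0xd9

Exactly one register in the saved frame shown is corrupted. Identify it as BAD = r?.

after  0: r0=0x5b r1=0xa3 r2=0x51 r3=0xb5 r4=0xea r5=0x9f  N=1 Z=0
after  1: r0=0xee r1=0xa3 r2=0x51 r3=0xb5 r4=0xea r5=0x9f  N=1 Z=0
after  2: r0=0xee r1=0xb7 r2=0x51 r3=0xb5 r4=0xea r5=0x9f  N=1 Z=0
after  3: r0=0xee r1=0xb7 r2=0x51 r3=0xb5 r4=0x66 r5=0x9f  N=0 Z=0
after  4: r0=0xee r1=0xb7 r2=0x51 r3=0x51 r4=0x66 r5=0x9f  N=0 Z=0
after  5: r0=0xee r1=0xb7 r2=0xbf r3=0x51 r4=0x66 r5=0x9f  N=1 Z=0
after  6: r0=0xee r1=0xb7 r2=0xbf r3=0x51 r4=0x66 r5=0x66  N=0 Z=0
after  7: r0=0x66 r1=0xb7 r2=0xbf r3=0x51 r4=0x66 r5=0x66  N=0 Z=0
after  8: r0=0x66 r1=0x66 r2=0xbf r3=0x51 r4=0x66 r5=0x66  N=0 Z=0
after  9: r0=0x66 r1=0x66 r2=0xb7 r3=0x51 r4=0x66 r5=0x66  N=1 Z=0
after 10: r0=0x66 r1=0x66 r2=0xb7 r3=0x51 r4=0x66 r5=0xd1  N=1 Z=0
-- IRQ taken; context saved, return-PC = 11 --
mismatch: r5: reported 0xd9 vs actual 0xd1

BAD = r5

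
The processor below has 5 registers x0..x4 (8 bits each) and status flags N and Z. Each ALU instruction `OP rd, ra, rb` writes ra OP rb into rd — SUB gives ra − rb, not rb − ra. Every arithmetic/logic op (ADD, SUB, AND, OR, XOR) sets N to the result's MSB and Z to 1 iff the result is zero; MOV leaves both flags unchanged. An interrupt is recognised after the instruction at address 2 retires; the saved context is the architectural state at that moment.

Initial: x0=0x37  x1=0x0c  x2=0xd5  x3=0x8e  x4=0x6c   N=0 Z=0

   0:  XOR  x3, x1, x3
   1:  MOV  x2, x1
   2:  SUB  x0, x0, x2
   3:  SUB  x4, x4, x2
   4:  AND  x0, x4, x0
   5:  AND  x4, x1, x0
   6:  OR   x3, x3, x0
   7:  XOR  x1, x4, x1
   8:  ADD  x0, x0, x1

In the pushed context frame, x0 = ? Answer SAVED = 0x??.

after  0: x0=0x37 x1=0x0c x2=0xd5 x3=0x82 x4=0x6c  N=1 Z=0
after  1: x0=0x37 x1=0x0c x2=0x0c x3=0x82 x4=0x6c  N=1 Z=0
after  2: x0=0x2b x1=0x0c x2=0x0c x3=0x82 x4=0x6c  N=0 Z=0
-- IRQ taken; context saved, return-PC = 3 --

SAVED = 0x2b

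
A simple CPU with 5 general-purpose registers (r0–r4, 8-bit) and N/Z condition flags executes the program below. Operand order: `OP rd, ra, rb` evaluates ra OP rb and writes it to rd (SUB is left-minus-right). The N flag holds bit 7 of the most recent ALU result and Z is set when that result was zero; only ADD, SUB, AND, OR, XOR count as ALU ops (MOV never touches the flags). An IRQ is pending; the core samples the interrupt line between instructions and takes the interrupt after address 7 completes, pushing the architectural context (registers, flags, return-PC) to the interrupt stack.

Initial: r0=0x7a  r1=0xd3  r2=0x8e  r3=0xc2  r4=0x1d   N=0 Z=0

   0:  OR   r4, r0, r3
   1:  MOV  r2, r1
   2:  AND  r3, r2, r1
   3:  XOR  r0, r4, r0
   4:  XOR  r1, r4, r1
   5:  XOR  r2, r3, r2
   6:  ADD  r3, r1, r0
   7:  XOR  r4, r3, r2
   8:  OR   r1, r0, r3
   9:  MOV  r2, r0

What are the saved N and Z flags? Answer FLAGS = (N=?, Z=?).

after  0: r0=0x7a r1=0xd3 r2=0x8e r3=0xc2 r4=0xfa  N=1 Z=0
after  1: r0=0x7a r1=0xd3 r2=0xd3 r3=0xc2 r4=0xfa  N=1 Z=0
after  2: r0=0x7a r1=0xd3 r2=0xd3 r3=0xd3 r4=0xfa  N=1 Z=0
after  3: r0=0x80 r1=0xd3 r2=0xd3 r3=0xd3 r4=0xfa  N=1 Z=0
after  4: r0=0x80 r1=0x29 r2=0xd3 r3=0xd3 r4=0xfa  N=0 Z=0
after  5: r0=0x80 r1=0x29 r2=0x00 r3=0xd3 r4=0xfa  N=0 Z=1
after  6: r0=0x80 r1=0x29 r2=0x00 r3=0xa9 r4=0xfa  N=1 Z=0
after  7: r0=0x80 r1=0x29 r2=0x00 r3=0xa9 r4=0xa9  N=1 Z=0
-- IRQ taken; context saved, return-PC = 8 --

FLAGS = (N=1, Z=0)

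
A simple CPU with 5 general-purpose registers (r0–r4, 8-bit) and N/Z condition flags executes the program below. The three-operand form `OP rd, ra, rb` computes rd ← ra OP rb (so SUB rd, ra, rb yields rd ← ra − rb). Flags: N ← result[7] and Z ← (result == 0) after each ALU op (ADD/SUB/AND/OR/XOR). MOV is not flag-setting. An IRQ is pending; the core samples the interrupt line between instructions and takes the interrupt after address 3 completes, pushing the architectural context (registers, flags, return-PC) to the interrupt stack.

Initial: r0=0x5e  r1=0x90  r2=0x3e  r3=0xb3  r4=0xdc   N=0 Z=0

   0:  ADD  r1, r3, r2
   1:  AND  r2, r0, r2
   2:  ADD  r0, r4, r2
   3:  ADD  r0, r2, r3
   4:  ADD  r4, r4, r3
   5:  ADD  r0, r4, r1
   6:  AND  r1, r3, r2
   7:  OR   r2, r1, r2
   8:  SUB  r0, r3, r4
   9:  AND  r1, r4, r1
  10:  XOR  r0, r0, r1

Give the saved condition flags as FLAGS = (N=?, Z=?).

after  0: r0=0x5e r1=0xf1 r2=0x3e r3=0xb3 r4=0xdc  N=1 Z=0
after  1: r0=0x5e r1=0xf1 r2=0x1e r3=0xb3 r4=0xdc  N=0 Z=0
after  2: r0=0xfa r1=0xf1 r2=0x1e r3=0xb3 r4=0xdc  N=1 Z=0
after  3: r0=0xd1 r1=0xf1 r2=0x1e r3=0xb3 r4=0xdc  N=1 Z=0
-- IRQ taken; context saved, return-PC = 4 --

FLAGS = (N=1, Z=0)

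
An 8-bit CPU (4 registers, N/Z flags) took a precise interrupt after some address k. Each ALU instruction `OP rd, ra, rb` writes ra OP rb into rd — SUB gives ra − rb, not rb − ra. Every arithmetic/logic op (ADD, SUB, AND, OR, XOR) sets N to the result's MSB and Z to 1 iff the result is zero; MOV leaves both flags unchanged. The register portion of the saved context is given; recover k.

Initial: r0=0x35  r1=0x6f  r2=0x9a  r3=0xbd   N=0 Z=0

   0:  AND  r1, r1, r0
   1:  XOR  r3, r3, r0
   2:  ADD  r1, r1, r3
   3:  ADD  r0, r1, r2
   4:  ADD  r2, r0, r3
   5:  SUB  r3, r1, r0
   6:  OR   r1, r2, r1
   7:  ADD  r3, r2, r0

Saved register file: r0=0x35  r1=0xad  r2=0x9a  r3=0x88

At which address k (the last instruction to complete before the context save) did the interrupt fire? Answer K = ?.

K = 2

after  0: r0=0x35 r1=0x25 r2=0x9a r3=0xbd  N=0 Z=0
after  1: r0=0x35 r1=0x25 r2=0x9a r3=0x88  N=1 Z=0
after  2: r0=0x35 r1=0xad r2=0x9a r3=0x88  N=1 Z=0
-- IRQ taken; context saved, return-PC = 3 --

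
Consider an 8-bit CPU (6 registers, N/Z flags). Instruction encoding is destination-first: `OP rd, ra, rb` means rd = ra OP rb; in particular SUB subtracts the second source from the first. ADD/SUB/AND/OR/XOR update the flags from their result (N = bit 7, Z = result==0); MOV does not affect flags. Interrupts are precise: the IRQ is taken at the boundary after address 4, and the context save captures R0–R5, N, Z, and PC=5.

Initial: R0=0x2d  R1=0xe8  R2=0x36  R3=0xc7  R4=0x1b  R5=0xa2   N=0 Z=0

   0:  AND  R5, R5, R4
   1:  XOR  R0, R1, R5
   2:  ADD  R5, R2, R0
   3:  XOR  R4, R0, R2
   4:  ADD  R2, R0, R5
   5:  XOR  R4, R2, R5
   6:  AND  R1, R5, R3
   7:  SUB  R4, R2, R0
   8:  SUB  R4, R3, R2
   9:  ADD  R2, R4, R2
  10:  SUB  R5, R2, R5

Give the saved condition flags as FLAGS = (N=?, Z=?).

after  0: R0=0x2d R1=0xe8 R2=0x36 R3=0xc7 R4=0x1b R5=0x02  N=0 Z=0
after  1: R0=0xea R1=0xe8 R2=0x36 R3=0xc7 R4=0x1b R5=0x02  N=1 Z=0
after  2: R0=0xea R1=0xe8 R2=0x36 R3=0xc7 R4=0x1b R5=0x20  N=0 Z=0
after  3: R0=0xea R1=0xe8 R2=0x36 R3=0xc7 R4=0xdc R5=0x20  N=1 Z=0
after  4: R0=0xea R1=0xe8 R2=0x0a R3=0xc7 R4=0xdc R5=0x20  N=0 Z=0
-- IRQ taken; context saved, return-PC = 5 --

FLAGS = (N=0, Z=0)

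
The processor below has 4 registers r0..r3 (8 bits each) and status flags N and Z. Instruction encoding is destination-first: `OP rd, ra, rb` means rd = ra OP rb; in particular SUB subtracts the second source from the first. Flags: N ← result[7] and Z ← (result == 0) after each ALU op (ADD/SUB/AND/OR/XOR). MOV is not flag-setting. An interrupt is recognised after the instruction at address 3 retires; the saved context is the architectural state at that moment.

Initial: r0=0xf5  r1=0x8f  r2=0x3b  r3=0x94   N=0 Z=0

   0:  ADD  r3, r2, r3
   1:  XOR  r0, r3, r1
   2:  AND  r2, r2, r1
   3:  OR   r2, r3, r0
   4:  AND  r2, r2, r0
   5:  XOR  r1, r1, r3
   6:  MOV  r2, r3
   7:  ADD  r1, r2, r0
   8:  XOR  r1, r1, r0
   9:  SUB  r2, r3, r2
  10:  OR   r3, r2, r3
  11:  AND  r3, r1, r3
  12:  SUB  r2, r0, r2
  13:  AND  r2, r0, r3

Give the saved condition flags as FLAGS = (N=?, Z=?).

after  0: r0=0xf5 r1=0x8f r2=0x3b r3=0xcf  N=1 Z=0
after  1: r0=0x40 r1=0x8f r2=0x3b r3=0xcf  N=0 Z=0
after  2: r0=0x40 r1=0x8f r2=0x0b r3=0xcf  N=0 Z=0
after  3: r0=0x40 r1=0x8f r2=0xcf r3=0xcf  N=1 Z=0
-- IRQ taken; context saved, return-PC = 4 --

FLAGS = (N=1, Z=0)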